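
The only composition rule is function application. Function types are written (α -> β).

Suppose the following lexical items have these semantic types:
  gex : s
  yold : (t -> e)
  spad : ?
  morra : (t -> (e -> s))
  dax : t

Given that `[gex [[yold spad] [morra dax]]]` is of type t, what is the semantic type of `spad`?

[gex [[yold spad] [morra dax]]] is required to be t. gex : s cannot yield t as functor, so [[yold spad] [morra dax]] : (s -> t).
[[yold spad] [morra dax]] is required to be (s -> t). [morra dax] : (e -> s) cannot yield (s -> t) as functor, so [yold spad] : ((e -> s) -> (s -> t)).
[yold spad] is required to be ((e -> s) -> (s -> t)). yold : (t -> e) cannot yield ((e -> s) -> (s -> t)) as functor, so spad : ((t -> e) -> ((e -> s) -> (s -> t))).

((t -> e) -> ((e -> s) -> (s -> t)))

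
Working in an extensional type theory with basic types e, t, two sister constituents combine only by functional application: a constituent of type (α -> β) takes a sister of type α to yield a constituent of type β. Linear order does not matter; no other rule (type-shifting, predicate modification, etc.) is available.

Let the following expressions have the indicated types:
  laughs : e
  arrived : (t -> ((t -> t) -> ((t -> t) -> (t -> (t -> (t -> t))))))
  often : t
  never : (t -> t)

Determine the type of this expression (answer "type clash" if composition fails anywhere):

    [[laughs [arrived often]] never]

type clash

[arrived often]: arrived is (t -> ((t -> t) -> ((t -> t) -> (t -> (t -> (t -> t)))))), often is t; result ((t -> t) -> ((t -> t) -> (t -> (t -> (t -> t))))).
[laughs [arrived often]]: e and ((t -> t) -> ((t -> t) -> (t -> (t -> (t -> t))))) cannot combine by function application — type clash.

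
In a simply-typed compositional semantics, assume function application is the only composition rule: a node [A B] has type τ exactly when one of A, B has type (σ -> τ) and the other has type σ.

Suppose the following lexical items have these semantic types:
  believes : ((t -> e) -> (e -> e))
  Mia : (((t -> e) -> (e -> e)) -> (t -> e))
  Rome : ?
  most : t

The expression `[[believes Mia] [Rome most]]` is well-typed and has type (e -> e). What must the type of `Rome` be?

(t -> ((t -> e) -> (e -> e)))

[[believes Mia] [Rome most]] is required to be (e -> e). [believes Mia] : (t -> e) cannot yield (e -> e) as functor, so [Rome most] : ((t -> e) -> (e -> e)).
[Rome most] is required to be ((t -> e) -> (e -> e)). most : t cannot yield ((t -> e) -> (e -> e)) as functor, so Rome : (t -> ((t -> e) -> (e -> e))).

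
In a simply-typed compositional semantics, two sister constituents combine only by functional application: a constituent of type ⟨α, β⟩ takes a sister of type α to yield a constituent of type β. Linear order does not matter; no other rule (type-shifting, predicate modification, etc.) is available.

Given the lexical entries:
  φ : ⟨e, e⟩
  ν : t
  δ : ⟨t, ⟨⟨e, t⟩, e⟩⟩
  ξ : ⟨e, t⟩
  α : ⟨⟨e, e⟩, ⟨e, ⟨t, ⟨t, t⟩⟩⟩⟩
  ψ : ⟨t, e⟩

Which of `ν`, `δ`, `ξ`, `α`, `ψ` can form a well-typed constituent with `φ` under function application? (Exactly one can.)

ν : t — φ needs e; ν needs nothing (atomic); neither fits.
δ : ⟨t, ⟨⟨e, t⟩, e⟩⟩ — φ needs e; δ needs t; neither fits.
ξ : ⟨e, t⟩ — φ needs e; ξ needs e; neither fits.
α — combines: α : ⟨⟨e, e⟩, ⟨e, ⟨t, ⟨t, t⟩⟩⟩⟩ takes φ : ⟨e, e⟩ as argument, giving ⟨e, ⟨t, ⟨t, t⟩⟩⟩.
ψ : ⟨t, e⟩ — φ needs e; ψ needs t; neither fits.

α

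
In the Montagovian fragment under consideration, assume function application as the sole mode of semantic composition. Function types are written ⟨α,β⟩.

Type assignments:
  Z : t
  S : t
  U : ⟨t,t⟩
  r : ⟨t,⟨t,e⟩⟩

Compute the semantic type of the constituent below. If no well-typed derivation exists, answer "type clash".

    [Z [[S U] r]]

At [S U], U : ⟨t,t⟩ takes S : t, giving t.
At [[S U] r], r : ⟨t,⟨t,e⟩⟩ takes [S U] : t, giving ⟨t,e⟩.
At [Z [[S U] r]], [[S U] r] : ⟨t,e⟩ takes Z : t, giving e.

e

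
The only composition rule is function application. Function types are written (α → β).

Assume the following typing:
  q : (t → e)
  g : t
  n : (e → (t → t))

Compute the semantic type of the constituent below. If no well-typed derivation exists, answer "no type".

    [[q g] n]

[q g] — q of type (t → e) combines with g of type t: type e.
[[q g] n] — n of type (e → (t → t)) combines with [q g] of type e: type (t → t).

(t → t)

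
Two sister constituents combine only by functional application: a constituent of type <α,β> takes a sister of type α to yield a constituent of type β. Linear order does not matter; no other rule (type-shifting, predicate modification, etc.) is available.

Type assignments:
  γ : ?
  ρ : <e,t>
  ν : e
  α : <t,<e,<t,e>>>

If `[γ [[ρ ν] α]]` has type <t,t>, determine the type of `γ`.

At [γ [[ρ ν] α]] (required: <t,t>): [[ρ ν] α] is <e,<t,e>>, which is not a function with range <t,t>; hence γ is the functor — type <<e,<t,e>>,<t,t>>.

<<e,<t,e>>,<t,t>>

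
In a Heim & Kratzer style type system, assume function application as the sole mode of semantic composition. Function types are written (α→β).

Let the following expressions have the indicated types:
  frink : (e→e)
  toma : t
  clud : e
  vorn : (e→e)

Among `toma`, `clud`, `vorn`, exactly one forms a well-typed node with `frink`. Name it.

toma : t — no; frink wants e, and toma wants nothing (atomic).
clud — combines: frink : (e→e) takes clud : e as argument, giving e.
vorn : (e→e) — no; frink wants e, and vorn wants e.

clud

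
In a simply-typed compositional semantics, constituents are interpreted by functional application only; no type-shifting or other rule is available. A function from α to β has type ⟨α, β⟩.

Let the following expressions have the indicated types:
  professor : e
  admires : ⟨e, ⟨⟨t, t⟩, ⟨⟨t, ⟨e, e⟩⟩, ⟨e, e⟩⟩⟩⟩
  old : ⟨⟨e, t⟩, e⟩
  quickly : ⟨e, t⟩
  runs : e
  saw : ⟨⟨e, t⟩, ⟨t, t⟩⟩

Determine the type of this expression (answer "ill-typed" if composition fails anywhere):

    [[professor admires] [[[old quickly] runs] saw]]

[professor admires]: functor admires : ⟨e, ⟨⟨t, t⟩, ⟨⟨t, ⟨e, e⟩⟩, ⟨e, e⟩⟩⟩⟩, argument professor : e; result ⟨⟨t, t⟩, ⟨⟨t, ⟨e, e⟩⟩, ⟨e, e⟩⟩⟩.
[old quickly]: functor old : ⟨⟨e, t⟩, e⟩, argument quickly : ⟨e, t⟩; result e.
[[old quickly] runs]: e and e cannot combine by function application — type clash.

ill-typed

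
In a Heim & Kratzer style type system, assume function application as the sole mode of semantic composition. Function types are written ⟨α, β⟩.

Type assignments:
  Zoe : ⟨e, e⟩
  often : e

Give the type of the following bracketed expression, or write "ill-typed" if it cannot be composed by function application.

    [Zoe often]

[Zoe often] — Zoe of type ⟨e, e⟩ combines with often of type e: type e.

e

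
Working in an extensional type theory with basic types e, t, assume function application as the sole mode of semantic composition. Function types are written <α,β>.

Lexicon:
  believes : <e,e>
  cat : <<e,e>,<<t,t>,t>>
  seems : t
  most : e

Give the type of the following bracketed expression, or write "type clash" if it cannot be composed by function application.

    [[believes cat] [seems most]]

type clash

[believes cat] — cat of type <<e,e>,<<t,t>,t>> combines with believes of type <e,e>: type <<t,t>,t>.
[seems most]: t and e cannot combine by function application — type clash.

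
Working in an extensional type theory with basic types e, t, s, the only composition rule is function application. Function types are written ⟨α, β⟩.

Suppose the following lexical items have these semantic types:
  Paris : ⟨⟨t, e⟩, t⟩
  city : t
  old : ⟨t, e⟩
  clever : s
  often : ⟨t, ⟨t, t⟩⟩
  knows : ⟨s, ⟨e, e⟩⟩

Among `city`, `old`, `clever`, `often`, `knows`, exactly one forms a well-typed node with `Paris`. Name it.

old

city : t — does not combine with Paris.
old — combines: Paris : ⟨⟨t, e⟩, t⟩ takes old : ⟨t, e⟩ as argument, giving t.
clever : s — does not combine with Paris.
often : ⟨t, ⟨t, t⟩⟩ — does not combine with Paris.
knows : ⟨s, ⟨e, e⟩⟩ — does not combine with Paris.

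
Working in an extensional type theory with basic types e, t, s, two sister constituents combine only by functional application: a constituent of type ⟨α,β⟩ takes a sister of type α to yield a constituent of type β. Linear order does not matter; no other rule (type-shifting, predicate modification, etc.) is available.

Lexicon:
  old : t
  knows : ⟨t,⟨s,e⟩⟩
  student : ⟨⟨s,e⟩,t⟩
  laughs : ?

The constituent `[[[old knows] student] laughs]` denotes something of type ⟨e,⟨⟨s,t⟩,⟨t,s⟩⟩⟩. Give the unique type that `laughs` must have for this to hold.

⟨t,⟨e,⟨⟨s,t⟩,⟨t,s⟩⟩⟩⟩

At [[[old knows] student] laughs] (required: ⟨e,⟨⟨s,t⟩,⟨t,s⟩⟩⟩): [[old knows] student] is t, which is not a function with range ⟨e,⟨⟨s,t⟩,⟨t,s⟩⟩⟩; hence laughs is the functor — type ⟨t,⟨e,⟨⟨s,t⟩,⟨t,s⟩⟩⟩⟩.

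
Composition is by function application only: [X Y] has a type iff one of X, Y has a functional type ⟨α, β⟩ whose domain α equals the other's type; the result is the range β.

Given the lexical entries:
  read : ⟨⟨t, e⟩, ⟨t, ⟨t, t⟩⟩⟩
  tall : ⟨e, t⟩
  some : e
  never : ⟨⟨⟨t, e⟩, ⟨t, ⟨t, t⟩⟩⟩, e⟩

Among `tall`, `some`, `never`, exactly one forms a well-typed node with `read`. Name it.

never

tall : ⟨e, t⟩ — does not combine with read.
some : e — does not combine with read.
never — combines: never : ⟨⟨⟨t, e⟩, ⟨t, ⟨t, t⟩⟩⟩, e⟩ takes read : ⟨⟨t, e⟩, ⟨t, ⟨t, t⟩⟩⟩ as argument, giving e.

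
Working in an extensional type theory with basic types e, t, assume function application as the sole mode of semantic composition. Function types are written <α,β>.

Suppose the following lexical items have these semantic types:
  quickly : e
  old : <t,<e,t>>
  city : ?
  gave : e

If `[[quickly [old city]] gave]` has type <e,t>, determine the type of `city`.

[[quickly [old city]] gave] is required to be <e,t>. gave : e cannot yield <e,t> as functor, so [quickly [old city]] : <e,<e,t>>.
[quickly [old city]] is required to be <e,<e,t>>. quickly : e cannot yield <e,<e,t>> as functor, so [old city] : <e,<e,<e,t>>>.
[old city] is required to be <e,<e,<e,t>>>. old : <t,<e,t>> cannot yield <e,<e,<e,t>>> as functor, so city : <<t,<e,t>>,<e,<e,<e,t>>>>.

<<t,<e,t>>,<e,<e,<e,t>>>>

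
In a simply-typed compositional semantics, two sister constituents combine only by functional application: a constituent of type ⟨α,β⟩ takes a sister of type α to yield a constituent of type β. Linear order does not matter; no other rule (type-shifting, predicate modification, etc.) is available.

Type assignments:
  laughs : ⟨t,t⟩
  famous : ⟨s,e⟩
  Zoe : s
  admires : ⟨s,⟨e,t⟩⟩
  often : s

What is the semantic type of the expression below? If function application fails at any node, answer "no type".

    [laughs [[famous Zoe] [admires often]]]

t

[famous Zoe] — famous of type ⟨s,e⟩ combines with Zoe of type s: type e.
[admires often] — admires of type ⟨s,⟨e,t⟩⟩ combines with often of type s: type ⟨e,t⟩.
[[famous Zoe] [admires often]] — [admires often] of type ⟨e,t⟩ combines with [famous Zoe] of type e: type t.
[laughs [[famous Zoe] [admires often]]] — laughs of type ⟨t,t⟩ combines with [[famous Zoe] [admires often]] of type t: type t.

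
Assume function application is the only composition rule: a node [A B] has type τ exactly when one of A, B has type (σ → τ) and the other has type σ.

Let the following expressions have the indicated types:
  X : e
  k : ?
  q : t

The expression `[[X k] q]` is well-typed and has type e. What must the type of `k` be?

(e → (t → e))

At [[X k] q] (required: e): q is t, which is not a function with range e; hence [X k] is the functor — type (t → e).
At [X k] (required: (t → e)): X is e, which is not a function with range (t → e); hence k is the functor — type (e → (t → e)).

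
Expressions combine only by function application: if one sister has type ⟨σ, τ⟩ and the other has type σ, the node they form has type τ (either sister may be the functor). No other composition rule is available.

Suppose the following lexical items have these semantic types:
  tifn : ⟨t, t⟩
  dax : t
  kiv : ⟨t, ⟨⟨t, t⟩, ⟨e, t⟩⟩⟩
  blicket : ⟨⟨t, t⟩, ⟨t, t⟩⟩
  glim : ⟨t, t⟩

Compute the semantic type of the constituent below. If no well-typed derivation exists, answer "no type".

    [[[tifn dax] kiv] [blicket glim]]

⟨e, t⟩

[tifn dax]: tifn is ⟨t, t⟩, dax is t; result t.
[[tifn dax] kiv]: kiv is ⟨t, ⟨⟨t, t⟩, ⟨e, t⟩⟩⟩, [tifn dax] is t; result ⟨⟨t, t⟩, ⟨e, t⟩⟩.
[blicket glim]: blicket is ⟨⟨t, t⟩, ⟨t, t⟩⟩, glim is ⟨t, t⟩; result ⟨t, t⟩.
[[[tifn dax] kiv] [blicket glim]]: [[tifn dax] kiv] is ⟨⟨t, t⟩, ⟨e, t⟩⟩, [blicket glim] is ⟨t, t⟩; result ⟨e, t⟩.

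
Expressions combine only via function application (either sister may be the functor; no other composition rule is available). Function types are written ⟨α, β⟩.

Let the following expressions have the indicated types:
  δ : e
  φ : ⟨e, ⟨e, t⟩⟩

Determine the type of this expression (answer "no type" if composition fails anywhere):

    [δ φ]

⟨e, t⟩

At [δ φ], φ : ⟨e, ⟨e, t⟩⟩ takes δ : e, giving ⟨e, t⟩.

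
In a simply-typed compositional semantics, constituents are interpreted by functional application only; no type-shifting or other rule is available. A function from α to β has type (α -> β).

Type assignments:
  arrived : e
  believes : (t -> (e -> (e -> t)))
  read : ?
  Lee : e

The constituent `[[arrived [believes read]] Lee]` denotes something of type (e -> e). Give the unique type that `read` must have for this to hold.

For [[arrived [believes read]] Lee] to have type (e -> e) with Lee of type e, [arrived [believes read]] must be the function: [arrived [believes read]] : (e -> (e -> e)).
For [arrived [believes read]] to have type (e -> (e -> e)) with arrived of type e, [believes read] must be the function: [believes read] : (e -> (e -> (e -> e))).
For [believes read] to have type (e -> (e -> (e -> e))) with believes of type (t -> (e -> (e -> t))), read must be the function: read : ((t -> (e -> (e -> t))) -> (e -> (e -> (e -> e)))).

((t -> (e -> (e -> t))) -> (e -> (e -> (e -> e))))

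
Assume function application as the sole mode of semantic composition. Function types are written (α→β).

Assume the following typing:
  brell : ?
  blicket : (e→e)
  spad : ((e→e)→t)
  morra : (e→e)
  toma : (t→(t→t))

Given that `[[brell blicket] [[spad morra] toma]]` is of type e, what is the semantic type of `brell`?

[[brell blicket] [[spad morra] toma]] is required to be e. [[spad morra] toma] : (t→t) cannot yield e as functor, so [brell blicket] : ((t→t)→e).
[brell blicket] is required to be ((t→t)→e). blicket : (e→e) cannot yield ((t→t)→e) as functor, so brell : ((e→e)→((t→t)→e)).

((e→e)→((t→t)→e))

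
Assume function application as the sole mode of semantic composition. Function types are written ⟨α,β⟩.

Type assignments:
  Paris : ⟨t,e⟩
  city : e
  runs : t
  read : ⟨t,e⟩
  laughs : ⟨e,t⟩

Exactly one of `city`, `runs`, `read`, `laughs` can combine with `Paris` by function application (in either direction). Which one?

city : e — no; Paris wants t, and city wants nothing (atomic).
runs — combines: Paris : ⟨t,e⟩ takes runs : t as argument, giving e.
read : ⟨t,e⟩ — no; Paris wants t, and read wants t.
laughs : ⟨e,t⟩ — no; Paris wants t, and laughs wants e.

runs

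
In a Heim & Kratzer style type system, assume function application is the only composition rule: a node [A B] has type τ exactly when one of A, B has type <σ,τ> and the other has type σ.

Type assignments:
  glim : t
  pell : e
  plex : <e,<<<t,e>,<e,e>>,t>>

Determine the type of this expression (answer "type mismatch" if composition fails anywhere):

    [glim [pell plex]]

At [pell plex], plex : <e,<<<t,e>,<e,e>>,t>> takes pell : e, giving <<<t,e>,<e,e>>,t>.
[glim [pell plex]]: t and <<<t,e>,<e,e>>,t> cannot combine by function application — type clash.

type mismatch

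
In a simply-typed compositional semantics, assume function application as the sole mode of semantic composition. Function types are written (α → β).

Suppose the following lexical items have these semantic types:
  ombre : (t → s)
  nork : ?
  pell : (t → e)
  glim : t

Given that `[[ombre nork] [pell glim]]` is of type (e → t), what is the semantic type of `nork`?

At [[ombre nork] [pell glim]] (required: (e → t)): [pell glim] is e, which is not a function with range (e → t); hence [ombre nork] is the functor — type (e → (e → t)).
At [ombre nork] (required: (e → (e → t))): ombre is (t → s), which is not a function with range (e → (e → t)); hence nork is the functor — type ((t → s) → (e → (e → t))).

((t → s) → (e → (e → t)))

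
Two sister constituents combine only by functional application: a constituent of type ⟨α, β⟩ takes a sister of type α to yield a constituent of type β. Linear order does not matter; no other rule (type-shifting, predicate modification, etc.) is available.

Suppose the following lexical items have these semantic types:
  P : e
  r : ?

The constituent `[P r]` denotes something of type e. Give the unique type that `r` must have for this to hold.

⟨e, e⟩

[P r] is required to be e. P : e cannot yield e as functor, so r : ⟨e, e⟩.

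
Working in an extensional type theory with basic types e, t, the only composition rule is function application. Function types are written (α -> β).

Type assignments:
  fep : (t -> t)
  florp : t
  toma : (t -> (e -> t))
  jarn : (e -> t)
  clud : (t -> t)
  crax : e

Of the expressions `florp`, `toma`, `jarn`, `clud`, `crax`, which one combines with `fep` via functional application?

florp — combines: fep : (t -> t) takes florp : t as argument, giving t.
toma : (t -> (e -> t)) — does not combine with fep.
jarn : (e -> t) — does not combine with fep.
clud : (t -> t) — does not combine with fep.
crax : e — does not combine with fep.

florp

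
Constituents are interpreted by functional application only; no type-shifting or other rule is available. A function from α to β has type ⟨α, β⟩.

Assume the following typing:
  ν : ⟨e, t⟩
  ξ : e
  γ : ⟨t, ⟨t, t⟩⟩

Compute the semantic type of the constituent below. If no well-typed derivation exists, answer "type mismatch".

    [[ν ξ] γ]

⟨t, t⟩

[ν ξ] — ν of type ⟨e, t⟩ combines with ξ of type e: type t.
[[ν ξ] γ] — γ of type ⟨t, ⟨t, t⟩⟩ combines with [ν ξ] of type t: type ⟨t, t⟩.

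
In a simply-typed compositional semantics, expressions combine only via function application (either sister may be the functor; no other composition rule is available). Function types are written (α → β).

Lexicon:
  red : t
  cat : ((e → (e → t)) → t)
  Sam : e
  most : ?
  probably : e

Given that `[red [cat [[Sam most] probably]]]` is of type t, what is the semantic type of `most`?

[red [cat [[Sam most] probably]]] is required to be t. red : t cannot yield t as functor, so [cat [[Sam most] probably]] : (t → t).
[cat [[Sam most] probably]] is required to be (t → t). cat : ((e → (e → t)) → t) cannot yield (t → t) as functor, so [[Sam most] probably] : (((e → (e → t)) → t) → (t → t)).
[[Sam most] probably] is required to be (((e → (e → t)) → t) → (t → t)). probably : e cannot yield (((e → (e → t)) → t) → (t → t)) as functor, so [Sam most] : (e → (((e → (e → t)) → t) → (t → t))).
[Sam most] is required to be (e → (((e → (e → t)) → t) → (t → t))). Sam : e cannot yield (e → (((e → (e → t)) → t) → (t → t))) as functor, so most : (e → (e → (((e → (e → t)) → t) → (t → t)))).

(e → (e → (((e → (e → t)) → t) → (t → t))))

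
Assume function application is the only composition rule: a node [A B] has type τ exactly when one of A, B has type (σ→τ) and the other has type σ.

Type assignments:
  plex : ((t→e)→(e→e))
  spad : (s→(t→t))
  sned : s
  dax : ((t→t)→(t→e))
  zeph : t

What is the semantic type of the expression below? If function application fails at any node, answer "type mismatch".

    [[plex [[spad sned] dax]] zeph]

type mismatch

[spad sned]: spad is (s→(t→t)), sned is s; result (t→t).
[[spad sned] dax]: dax is ((t→t)→(t→e)), [spad sned] is (t→t); result (t→e).
[plex [[spad sned] dax]]: plex is ((t→e)→(e→e)), [[spad sned] dax] is (t→e); result (e→e).
[[plex [[spad sned] dax]] zeph]: (e→e) with t — neither is a function whose domain matches the other; composition fails here.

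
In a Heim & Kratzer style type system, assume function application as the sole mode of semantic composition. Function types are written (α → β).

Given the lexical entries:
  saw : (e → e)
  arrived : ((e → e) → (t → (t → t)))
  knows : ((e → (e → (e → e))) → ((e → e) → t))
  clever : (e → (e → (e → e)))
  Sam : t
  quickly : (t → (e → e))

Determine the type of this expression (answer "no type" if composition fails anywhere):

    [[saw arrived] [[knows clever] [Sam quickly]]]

[saw arrived] — arrived of type ((e → e) → (t → (t → t))) combines with saw of type (e → e): type (t → (t → t)).
[knows clever] — knows of type ((e → (e → (e → e))) → ((e → e) → t)) combines with clever of type (e → (e → (e → e))): type ((e → e) → t).
[Sam quickly] — quickly of type (t → (e → e)) combines with Sam of type t: type (e → e).
[[knows clever] [Sam quickly]] — [knows clever] of type ((e → e) → t) combines with [Sam quickly] of type (e → e): type t.
[[saw arrived] [[knows clever] [Sam quickly]]] — [saw arrived] of type (t → (t → t)) combines with [[knows clever] [Sam quickly]] of type t: type (t → t).

(t → t)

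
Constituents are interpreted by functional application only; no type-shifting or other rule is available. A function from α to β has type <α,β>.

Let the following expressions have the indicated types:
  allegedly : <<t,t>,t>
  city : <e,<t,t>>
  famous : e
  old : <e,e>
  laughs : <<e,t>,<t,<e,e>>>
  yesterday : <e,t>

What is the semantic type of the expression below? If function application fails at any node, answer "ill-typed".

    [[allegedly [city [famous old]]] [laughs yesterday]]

[famous old]: <e,e> applied to e yields e.
[city [famous old]]: <e,<t,t>> applied to e yields <t,t>.
[allegedly [city [famous old]]]: <<t,t>,t> applied to <t,t> yields t.
[laughs yesterday]: <<e,t>,<t,<e,e>>> applied to <e,t> yields <t,<e,e>>.
[[allegedly [city [famous old]]] [laughs yesterday]]: <t,<e,e>> applied to t yields <e,e>.

<e,e>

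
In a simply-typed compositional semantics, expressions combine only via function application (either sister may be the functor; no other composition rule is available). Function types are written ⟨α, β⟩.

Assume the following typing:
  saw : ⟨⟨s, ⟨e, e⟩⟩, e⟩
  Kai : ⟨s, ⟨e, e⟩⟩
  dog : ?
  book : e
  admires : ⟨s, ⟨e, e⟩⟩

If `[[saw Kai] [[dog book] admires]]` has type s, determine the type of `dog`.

[[saw Kai] [[dog book] admires]] is required to be s. [saw Kai] : e cannot yield s as functor, so [[dog book] admires] : ⟨e, s⟩.
[[dog book] admires] is required to be ⟨e, s⟩. admires : ⟨s, ⟨e, e⟩⟩ cannot yield ⟨e, s⟩ as functor, so [dog book] : ⟨⟨s, ⟨e, e⟩⟩, ⟨e, s⟩⟩.
[dog book] is required to be ⟨⟨s, ⟨e, e⟩⟩, ⟨e, s⟩⟩. book : e cannot yield ⟨⟨s, ⟨e, e⟩⟩, ⟨e, s⟩⟩ as functor, so dog : ⟨e, ⟨⟨s, ⟨e, e⟩⟩, ⟨e, s⟩⟩⟩.

⟨e, ⟨⟨s, ⟨e, e⟩⟩, ⟨e, s⟩⟩⟩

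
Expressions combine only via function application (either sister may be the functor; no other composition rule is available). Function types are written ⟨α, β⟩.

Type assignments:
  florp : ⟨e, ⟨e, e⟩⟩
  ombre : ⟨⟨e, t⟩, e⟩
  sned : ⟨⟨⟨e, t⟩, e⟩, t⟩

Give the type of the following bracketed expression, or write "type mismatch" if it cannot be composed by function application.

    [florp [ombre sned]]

type mismatch

[ombre sned]: functor sned : ⟨⟨⟨e, t⟩, e⟩, t⟩, argument ombre : ⟨⟨e, t⟩, e⟩; result t.
[florp [ombre sned]]: ⟨e, ⟨e, e⟩⟩ with t — neither is a function whose domain matches the other; composition fails here.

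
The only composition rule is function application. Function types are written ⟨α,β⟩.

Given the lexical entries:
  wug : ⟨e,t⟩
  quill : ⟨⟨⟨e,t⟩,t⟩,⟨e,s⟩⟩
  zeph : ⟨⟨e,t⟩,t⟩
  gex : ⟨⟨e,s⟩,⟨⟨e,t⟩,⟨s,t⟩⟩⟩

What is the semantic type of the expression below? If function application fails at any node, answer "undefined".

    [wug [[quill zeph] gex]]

⟨s,t⟩

[quill zeph] — quill of type ⟨⟨⟨e,t⟩,t⟩,⟨e,s⟩⟩ combines with zeph of type ⟨⟨e,t⟩,t⟩: type ⟨e,s⟩.
[[quill zeph] gex] — gex of type ⟨⟨e,s⟩,⟨⟨e,t⟩,⟨s,t⟩⟩⟩ combines with [quill zeph] of type ⟨e,s⟩: type ⟨⟨e,t⟩,⟨s,t⟩⟩.
[wug [[quill zeph] gex]] — [[quill zeph] gex] of type ⟨⟨e,t⟩,⟨s,t⟩⟩ combines with wug of type ⟨e,t⟩: type ⟨s,t⟩.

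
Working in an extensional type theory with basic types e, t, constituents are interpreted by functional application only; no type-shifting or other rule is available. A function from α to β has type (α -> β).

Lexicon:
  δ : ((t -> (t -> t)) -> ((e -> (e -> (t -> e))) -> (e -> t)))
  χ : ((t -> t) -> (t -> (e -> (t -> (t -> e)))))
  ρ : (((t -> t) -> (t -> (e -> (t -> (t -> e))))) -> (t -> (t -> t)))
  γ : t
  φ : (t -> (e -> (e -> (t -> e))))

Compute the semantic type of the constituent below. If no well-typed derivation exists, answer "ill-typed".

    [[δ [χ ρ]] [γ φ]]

[χ ρ]: (((t -> t) -> (t -> (e -> (t -> (t -> e))))) -> (t -> (t -> t))) applied to ((t -> t) -> (t -> (e -> (t -> (t -> e))))) yields (t -> (t -> t)).
[δ [χ ρ]]: ((t -> (t -> t)) -> ((e -> (e -> (t -> e))) -> (e -> t))) applied to (t -> (t -> t)) yields ((e -> (e -> (t -> e))) -> (e -> t)).
[γ φ]: (t -> (e -> (e -> (t -> e)))) applied to t yields (e -> (e -> (t -> e))).
[[δ [χ ρ]] [γ φ]]: ((e -> (e -> (t -> e))) -> (e -> t)) applied to (e -> (e -> (t -> e))) yields (e -> t).

(e -> t)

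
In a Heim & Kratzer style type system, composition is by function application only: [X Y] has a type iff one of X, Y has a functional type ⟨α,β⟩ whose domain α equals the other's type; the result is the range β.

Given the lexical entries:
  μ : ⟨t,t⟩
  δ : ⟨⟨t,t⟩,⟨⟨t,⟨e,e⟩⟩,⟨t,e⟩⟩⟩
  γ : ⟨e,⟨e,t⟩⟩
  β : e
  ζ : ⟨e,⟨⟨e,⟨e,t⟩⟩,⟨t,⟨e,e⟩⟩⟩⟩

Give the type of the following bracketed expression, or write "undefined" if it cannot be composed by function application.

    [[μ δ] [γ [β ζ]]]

⟨t,e⟩

[μ δ]: functor δ : ⟨⟨t,t⟩,⟨⟨t,⟨e,e⟩⟩,⟨t,e⟩⟩⟩, argument μ : ⟨t,t⟩; result ⟨⟨t,⟨e,e⟩⟩,⟨t,e⟩⟩.
[β ζ]: functor ζ : ⟨e,⟨⟨e,⟨e,t⟩⟩,⟨t,⟨e,e⟩⟩⟩⟩, argument β : e; result ⟨⟨e,⟨e,t⟩⟩,⟨t,⟨e,e⟩⟩⟩.
[γ [β ζ]]: functor [β ζ] : ⟨⟨e,⟨e,t⟩⟩,⟨t,⟨e,e⟩⟩⟩, argument γ : ⟨e,⟨e,t⟩⟩; result ⟨t,⟨e,e⟩⟩.
[[μ δ] [γ [β ζ]]]: functor [μ δ] : ⟨⟨t,⟨e,e⟩⟩,⟨t,e⟩⟩, argument [γ [β ζ]] : ⟨t,⟨e,e⟩⟩; result ⟨t,e⟩.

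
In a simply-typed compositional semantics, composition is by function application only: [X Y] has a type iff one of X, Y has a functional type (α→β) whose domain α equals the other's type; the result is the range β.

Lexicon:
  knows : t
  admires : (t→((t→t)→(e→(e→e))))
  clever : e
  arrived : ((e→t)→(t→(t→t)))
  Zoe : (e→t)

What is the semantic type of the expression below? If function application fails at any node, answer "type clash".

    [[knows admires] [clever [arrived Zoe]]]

[knows admires]: admires is (t→((t→t)→(e→(e→e)))), knows is t; result ((t→t)→(e→(e→e))).
[arrived Zoe]: arrived is ((e→t)→(t→(t→t))), Zoe is (e→t); result (t→(t→t)).
[clever [arrived Zoe]]: e with (t→(t→t)) — neither is a function whose domain matches the other; composition fails here.

type clash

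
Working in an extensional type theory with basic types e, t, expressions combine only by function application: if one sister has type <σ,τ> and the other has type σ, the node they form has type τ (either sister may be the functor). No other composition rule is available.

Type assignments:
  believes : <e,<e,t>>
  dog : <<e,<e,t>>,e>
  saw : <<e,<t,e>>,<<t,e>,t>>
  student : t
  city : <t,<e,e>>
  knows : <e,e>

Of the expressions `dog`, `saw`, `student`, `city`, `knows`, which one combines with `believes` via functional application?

dog — combines: dog : <<e,<e,t>>,e> takes believes : <e,<e,t>> as argument, giving e.
saw : <<e,<t,e>>,<<t,e>,t>> — no; believes wants e, and saw wants <e,<t,e>>.
student : t — no; believes wants e, and student wants nothing (atomic).
city : <t,<e,e>> — no; believes wants e, and city wants t.
knows : <e,e> — no; believes wants e, and knows wants e.

dog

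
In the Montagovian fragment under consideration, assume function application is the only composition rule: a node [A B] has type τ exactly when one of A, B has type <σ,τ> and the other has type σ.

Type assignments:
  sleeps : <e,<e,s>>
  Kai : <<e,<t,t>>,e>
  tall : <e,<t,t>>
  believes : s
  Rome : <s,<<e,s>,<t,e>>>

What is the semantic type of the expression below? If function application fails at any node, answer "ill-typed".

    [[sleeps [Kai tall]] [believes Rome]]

<t,e>

[Kai tall] — Kai of type <<e,<t,t>>,e> combines with tall of type <e,<t,t>>: type e.
[sleeps [Kai tall]] — sleeps of type <e,<e,s>> combines with [Kai tall] of type e: type <e,s>.
[believes Rome] — Rome of type <s,<<e,s>,<t,e>>> combines with believes of type s: type <<e,s>,<t,e>>.
[[sleeps [Kai tall]] [believes Rome]] — [believes Rome] of type <<e,s>,<t,e>> combines with [sleeps [Kai tall]] of type <e,s>: type <t,e>.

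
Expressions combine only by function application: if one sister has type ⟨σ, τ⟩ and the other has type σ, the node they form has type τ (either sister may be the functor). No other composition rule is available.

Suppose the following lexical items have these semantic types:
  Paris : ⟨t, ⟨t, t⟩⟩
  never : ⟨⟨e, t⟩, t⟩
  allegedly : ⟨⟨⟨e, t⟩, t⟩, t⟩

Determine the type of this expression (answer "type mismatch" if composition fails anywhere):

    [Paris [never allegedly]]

[never allegedly]: allegedly is ⟨⟨⟨e, t⟩, t⟩, t⟩, never is ⟨⟨e, t⟩, t⟩; result t.
[Paris [never allegedly]]: Paris is ⟨t, ⟨t, t⟩⟩, [never allegedly] is t; result ⟨t, t⟩.

⟨t, t⟩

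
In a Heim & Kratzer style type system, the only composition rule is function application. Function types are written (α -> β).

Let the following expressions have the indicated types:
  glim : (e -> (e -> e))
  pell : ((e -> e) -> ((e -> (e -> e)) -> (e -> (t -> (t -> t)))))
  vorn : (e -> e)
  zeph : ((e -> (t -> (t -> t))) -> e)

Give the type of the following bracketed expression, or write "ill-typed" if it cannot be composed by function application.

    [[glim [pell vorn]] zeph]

e

[pell vorn]: ((e -> e) -> ((e -> (e -> e)) -> (e -> (t -> (t -> t))))) applied to (e -> e) yields ((e -> (e -> e)) -> (e -> (t -> (t -> t)))).
[glim [pell vorn]]: ((e -> (e -> e)) -> (e -> (t -> (t -> t)))) applied to (e -> (e -> e)) yields (e -> (t -> (t -> t))).
[[glim [pell vorn]] zeph]: ((e -> (t -> (t -> t))) -> e) applied to (e -> (t -> (t -> t))) yields e.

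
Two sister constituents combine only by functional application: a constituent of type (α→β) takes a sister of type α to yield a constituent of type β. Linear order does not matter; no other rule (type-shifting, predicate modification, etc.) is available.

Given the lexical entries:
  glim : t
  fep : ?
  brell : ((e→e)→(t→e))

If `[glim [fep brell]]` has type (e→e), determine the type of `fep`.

(((e→e)→(t→e))→(t→(e→e)))

[glim [fep brell]] is required to be (e→e). glim : t cannot yield (e→e) as functor, so [fep brell] : (t→(e→e)).
[fep brell] is required to be (t→(e→e)). brell : ((e→e)→(t→e)) cannot yield (t→(e→e)) as functor, so fep : (((e→e)→(t→e))→(t→(e→e))).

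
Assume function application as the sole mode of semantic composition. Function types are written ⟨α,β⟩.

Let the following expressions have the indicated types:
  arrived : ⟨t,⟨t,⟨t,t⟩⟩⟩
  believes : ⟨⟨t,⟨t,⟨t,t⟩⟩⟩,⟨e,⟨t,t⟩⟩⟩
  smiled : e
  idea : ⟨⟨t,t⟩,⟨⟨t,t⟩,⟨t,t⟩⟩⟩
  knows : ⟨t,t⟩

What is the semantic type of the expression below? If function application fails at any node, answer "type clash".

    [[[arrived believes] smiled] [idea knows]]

⟨t,t⟩

[arrived believes] — believes of type ⟨⟨t,⟨t,⟨t,t⟩⟩⟩,⟨e,⟨t,t⟩⟩⟩ combines with arrived of type ⟨t,⟨t,⟨t,t⟩⟩⟩: type ⟨e,⟨t,t⟩⟩.
[[arrived believes] smiled] — [arrived believes] of type ⟨e,⟨t,t⟩⟩ combines with smiled of type e: type ⟨t,t⟩.
[idea knows] — idea of type ⟨⟨t,t⟩,⟨⟨t,t⟩,⟨t,t⟩⟩⟩ combines with knows of type ⟨t,t⟩: type ⟨⟨t,t⟩,⟨t,t⟩⟩.
[[[arrived believes] smiled] [idea knows]] — [idea knows] of type ⟨⟨t,t⟩,⟨t,t⟩⟩ combines with [[arrived believes] smiled] of type ⟨t,t⟩: type ⟨t,t⟩.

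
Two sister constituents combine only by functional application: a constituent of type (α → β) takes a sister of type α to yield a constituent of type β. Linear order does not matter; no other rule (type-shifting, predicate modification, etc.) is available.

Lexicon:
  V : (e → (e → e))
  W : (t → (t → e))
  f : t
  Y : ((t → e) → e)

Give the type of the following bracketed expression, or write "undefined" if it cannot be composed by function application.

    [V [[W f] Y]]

At [W f], W : (t → (t → e)) takes f : t, giving (t → e).
At [[W f] Y], Y : ((t → e) → e) takes [W f] : (t → e), giving e.
At [V [[W f] Y]], V : (e → (e → e)) takes [[W f] Y] : e, giving (e → e).

(e → e)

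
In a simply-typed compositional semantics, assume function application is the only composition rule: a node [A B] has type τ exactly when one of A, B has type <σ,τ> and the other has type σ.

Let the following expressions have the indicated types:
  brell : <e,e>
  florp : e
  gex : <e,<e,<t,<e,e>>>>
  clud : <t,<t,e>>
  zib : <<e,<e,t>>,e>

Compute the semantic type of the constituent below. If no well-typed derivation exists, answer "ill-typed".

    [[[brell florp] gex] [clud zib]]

ill-typed

[brell florp] — brell of type <e,e> combines with florp of type e: type e.
[[brell florp] gex] — gex of type <e,<e,<t,<e,e>>>> combines with [brell florp] of type e: type <e,<t,<e,e>>>.
[clud zib]: <t,<t,e>> and <<e,<e,t>>,e> cannot combine by function application — type clash.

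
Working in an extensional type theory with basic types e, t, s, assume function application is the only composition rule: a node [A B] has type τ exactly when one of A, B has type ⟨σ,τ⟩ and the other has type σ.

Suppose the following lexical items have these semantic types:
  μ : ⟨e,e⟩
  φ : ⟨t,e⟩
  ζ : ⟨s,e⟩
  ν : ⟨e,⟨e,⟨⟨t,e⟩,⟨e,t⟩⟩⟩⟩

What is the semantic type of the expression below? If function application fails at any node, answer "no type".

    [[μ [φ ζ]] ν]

[φ ζ]: ⟨t,e⟩ and ⟨s,e⟩ cannot combine by function application — type clash.

no type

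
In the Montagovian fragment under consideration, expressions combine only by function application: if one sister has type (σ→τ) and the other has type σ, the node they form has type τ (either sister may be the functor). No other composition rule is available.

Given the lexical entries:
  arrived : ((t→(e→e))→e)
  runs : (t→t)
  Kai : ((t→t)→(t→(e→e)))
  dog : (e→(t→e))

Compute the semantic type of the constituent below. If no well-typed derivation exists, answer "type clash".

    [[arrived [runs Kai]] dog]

(t→e)

[runs Kai]: Kai is ((t→t)→(t→(e→e))), runs is (t→t); result (t→(e→e)).
[arrived [runs Kai]]: arrived is ((t→(e→e))→e), [runs Kai] is (t→(e→e)); result e.
[[arrived [runs Kai]] dog]: dog is (e→(t→e)), [arrived [runs Kai]] is e; result (t→e).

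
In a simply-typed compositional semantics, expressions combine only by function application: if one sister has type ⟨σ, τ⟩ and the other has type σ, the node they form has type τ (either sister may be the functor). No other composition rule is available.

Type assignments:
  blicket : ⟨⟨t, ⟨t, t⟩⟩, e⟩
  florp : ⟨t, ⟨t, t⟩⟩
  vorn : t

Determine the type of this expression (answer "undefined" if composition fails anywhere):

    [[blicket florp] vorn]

[blicket florp]: ⟨⟨t, ⟨t, t⟩⟩, e⟩ applied to ⟨t, ⟨t, t⟩⟩ yields e.
[[blicket florp] vorn]: e and t cannot combine by function application — type clash.

undefined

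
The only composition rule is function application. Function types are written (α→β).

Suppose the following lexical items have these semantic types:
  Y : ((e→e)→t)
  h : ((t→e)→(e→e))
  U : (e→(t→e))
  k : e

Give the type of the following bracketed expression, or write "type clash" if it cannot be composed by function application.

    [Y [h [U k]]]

[U k] — U of type (e→(t→e)) combines with k of type e: type (t→e).
[h [U k]] — h of type ((t→e)→(e→e)) combines with [U k] of type (t→e): type (e→e).
[Y [h [U k]]] — Y of type ((e→e)→t) combines with [h [U k]] of type (e→e): type t.

t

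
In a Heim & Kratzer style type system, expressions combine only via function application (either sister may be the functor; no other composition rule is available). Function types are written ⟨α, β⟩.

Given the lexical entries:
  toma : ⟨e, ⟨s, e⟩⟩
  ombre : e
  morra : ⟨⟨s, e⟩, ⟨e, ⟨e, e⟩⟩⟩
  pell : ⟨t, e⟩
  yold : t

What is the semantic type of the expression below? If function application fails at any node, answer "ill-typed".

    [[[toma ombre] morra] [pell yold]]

⟨e, e⟩

[toma ombre]: functor toma : ⟨e, ⟨s, e⟩⟩, argument ombre : e; result ⟨s, e⟩.
[[toma ombre] morra]: functor morra : ⟨⟨s, e⟩, ⟨e, ⟨e, e⟩⟩⟩, argument [toma ombre] : ⟨s, e⟩; result ⟨e, ⟨e, e⟩⟩.
[pell yold]: functor pell : ⟨t, e⟩, argument yold : t; result e.
[[[toma ombre] morra] [pell yold]]: functor [[toma ombre] morra] : ⟨e, ⟨e, e⟩⟩, argument [pell yold] : e; result ⟨e, e⟩.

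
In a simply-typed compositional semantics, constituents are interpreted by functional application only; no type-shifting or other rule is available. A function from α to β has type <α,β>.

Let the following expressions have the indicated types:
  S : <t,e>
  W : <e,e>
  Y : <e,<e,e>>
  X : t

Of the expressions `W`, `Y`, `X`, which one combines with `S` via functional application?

X

W : <e,e> — S needs t; W needs e; neither fits.
Y : <e,<e,e>> — S needs t; Y needs e; neither fits.
X — combines: S : <t,e> takes X : t as argument, giving e.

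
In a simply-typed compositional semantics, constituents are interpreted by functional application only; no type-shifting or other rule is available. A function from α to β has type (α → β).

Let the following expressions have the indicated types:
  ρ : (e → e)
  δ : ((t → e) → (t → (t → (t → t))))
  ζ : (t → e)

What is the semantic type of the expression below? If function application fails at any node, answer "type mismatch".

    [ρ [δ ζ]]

[δ ζ]: δ is ((t → e) → (t → (t → (t → t)))), ζ is (t → e); result (t → (t → (t → t))).
At [ρ [δ ζ]]: neither (e → e) nor (t → (t → (t → t))) can take the other as argument; the node is ill-typed.

type mismatch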